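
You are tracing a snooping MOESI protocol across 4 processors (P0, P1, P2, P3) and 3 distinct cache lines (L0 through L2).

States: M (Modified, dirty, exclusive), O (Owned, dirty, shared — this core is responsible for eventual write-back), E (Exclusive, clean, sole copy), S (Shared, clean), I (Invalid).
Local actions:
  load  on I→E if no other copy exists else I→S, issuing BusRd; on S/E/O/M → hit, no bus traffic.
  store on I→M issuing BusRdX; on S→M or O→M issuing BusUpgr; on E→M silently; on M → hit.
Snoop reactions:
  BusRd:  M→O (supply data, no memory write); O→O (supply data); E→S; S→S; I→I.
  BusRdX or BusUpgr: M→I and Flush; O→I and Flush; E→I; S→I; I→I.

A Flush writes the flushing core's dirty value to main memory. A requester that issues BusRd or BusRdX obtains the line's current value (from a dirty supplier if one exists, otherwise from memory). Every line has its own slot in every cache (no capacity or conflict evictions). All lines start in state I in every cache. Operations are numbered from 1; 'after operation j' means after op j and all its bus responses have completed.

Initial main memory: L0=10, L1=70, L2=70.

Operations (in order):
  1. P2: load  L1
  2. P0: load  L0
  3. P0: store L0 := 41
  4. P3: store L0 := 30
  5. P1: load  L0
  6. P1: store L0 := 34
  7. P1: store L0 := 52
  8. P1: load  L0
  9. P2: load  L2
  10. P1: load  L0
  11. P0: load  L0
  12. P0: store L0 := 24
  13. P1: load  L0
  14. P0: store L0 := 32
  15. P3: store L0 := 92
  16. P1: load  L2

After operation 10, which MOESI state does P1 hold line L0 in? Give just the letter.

1. P2: load  L1  bus=[BusRd]  L1: P0=I P1=I P2=E P3=I  mem[L1]=70
2. P0: load  L0  bus=[BusRd]  L0: P0=E P1=I P2=I P3=I  mem[L0]=10
3. P0: store L0 := 41  bus=[-]  L0: P0=M P1=I P2=I P3=I  mem[L0]=10
4. P3: store L0 := 30  bus=[BusRdX,Flush]  L0: P0=I P1=I P2=I P3=M  mem[L0]=41
5. P1: load  L0  bus=[BusRd]  L0: P0=I P1=S P2=I P3=O  mem[L0]=41
6. P1: store L0 := 34  bus=[BusUpgr,Flush]  L0: P0=I P1=M P2=I P3=I  mem[L0]=30
7. P1: store L0 := 52  bus=[-]  L0: P0=I P1=M P2=I P3=I  mem[L0]=30
8. P1: load  L0  bus=[-]  L0: P0=I P1=M P2=I P3=I  mem[L0]=30
9. P2: load  L2  bus=[BusRd]  L2: P0=I P1=I P2=E P3=I  mem[L2]=70
10. P1: load  L0  bus=[-]  L0: P0=I P1=M P2=I P3=I  mem[L0]=30
11. P0: load  L0  bus=[BusRd]  L0: P0=S P1=O P2=I P3=I  mem[L0]=30
12. P0: store L0 := 24  bus=[BusUpgr,Flush]  L0: P0=M P1=I P2=I P3=I  mem[L0]=52
13. P1: load  L0  bus=[BusRd]  L0: P0=O P1=S P2=I P3=I  mem[L0]=52
14. P0: store L0 := 32  bus=[BusUpgr]  L0: P0=M P1=I P2=I P3=I  mem[L0]=52
15. P3: store L0 := 92  bus=[BusRdX,Flush]  L0: P0=I P1=I P2=I P3=M  mem[L0]=32
16. P1: load  L2  bus=[BusRd]  L2: P0=I P1=S P2=S P3=I  mem[L2]=70

state = M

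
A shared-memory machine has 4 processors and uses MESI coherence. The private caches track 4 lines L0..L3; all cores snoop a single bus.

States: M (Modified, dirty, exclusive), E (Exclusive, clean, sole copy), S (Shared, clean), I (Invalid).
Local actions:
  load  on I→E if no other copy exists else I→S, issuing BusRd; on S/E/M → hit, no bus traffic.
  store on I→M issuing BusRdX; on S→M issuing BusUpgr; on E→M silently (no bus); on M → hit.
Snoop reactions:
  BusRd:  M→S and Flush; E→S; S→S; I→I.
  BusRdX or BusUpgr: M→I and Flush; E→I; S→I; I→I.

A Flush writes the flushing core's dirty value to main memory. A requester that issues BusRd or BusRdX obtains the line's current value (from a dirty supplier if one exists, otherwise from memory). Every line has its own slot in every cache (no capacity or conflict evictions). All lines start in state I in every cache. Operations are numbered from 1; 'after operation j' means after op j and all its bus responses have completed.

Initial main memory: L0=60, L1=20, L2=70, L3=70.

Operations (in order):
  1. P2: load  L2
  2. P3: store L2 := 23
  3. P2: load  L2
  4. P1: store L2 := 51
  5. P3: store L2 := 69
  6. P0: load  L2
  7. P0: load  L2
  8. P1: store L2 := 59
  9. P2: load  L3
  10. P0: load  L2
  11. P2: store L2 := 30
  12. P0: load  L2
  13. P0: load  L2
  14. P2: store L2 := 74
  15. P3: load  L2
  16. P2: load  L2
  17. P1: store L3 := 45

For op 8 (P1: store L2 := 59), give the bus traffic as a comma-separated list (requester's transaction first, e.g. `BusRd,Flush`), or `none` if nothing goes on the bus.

[1] P2: load  L2 | P0:I, P1:I, P2:E(70), P3:I | bus: BusRd
[2] P3: store L2 := 23 | P0:I, P1:I, P2:I, P3:M(23) | bus: BusRdX
[3] P2: load  L2 | P0:I, P1:I, P2:S(23), P3:S(23) | bus: BusRd,Flush
[4] P1: store L2 := 51 | P0:I, P1:M(51), P2:I, P3:I | bus: BusRdX
[5] P3: store L2 := 69 | P0:I, P1:I, P2:I, P3:M(69) | bus: BusRdX,Flush
[6] P0: load  L2 | P0:S(69), P1:I, P2:I, P3:S(69) | bus: BusRd,Flush
[7] P0: load  L2 | P0:S(69), P1:I, P2:I, P3:S(69) | bus: none
[8] P1: store L2 := 59 | P0:I, P1:M(59), P2:I, P3:I | bus: BusRdX
[9] P2: load  L3 | P0:I, P1:I, P2:E(70), P3:I | bus: BusRd
[10] P0: load  L2 | P0:S(59), P1:S(59), P2:I, P3:I | bus: BusRd,Flush
[11] P2: store L2 := 30 | P0:I, P1:I, P2:M(30), P3:I | bus: BusRdX
[12] P0: load  L2 | P0:S(30), P1:I, P2:S(30), P3:I | bus: BusRd,Flush
[13] P0: load  L2 | P0:S(30), P1:I, P2:S(30), P3:I | bus: none
[14] P2: store L2 := 74 | P0:I, P1:I, P2:M(74), P3:I | bus: BusUpgr
[15] P3: load  L2 | P0:I, P1:I, P2:S(74), P3:S(74) | bus: BusRd,Flush
[16] P2: load  L2 | P0:I, P1:I, P2:S(74), P3:S(74) | bus: none
[17] P1: store L3 := 45 | P0:I, P1:M(45), P2:I, P3:I | bus: BusRdX

bus = BusRdX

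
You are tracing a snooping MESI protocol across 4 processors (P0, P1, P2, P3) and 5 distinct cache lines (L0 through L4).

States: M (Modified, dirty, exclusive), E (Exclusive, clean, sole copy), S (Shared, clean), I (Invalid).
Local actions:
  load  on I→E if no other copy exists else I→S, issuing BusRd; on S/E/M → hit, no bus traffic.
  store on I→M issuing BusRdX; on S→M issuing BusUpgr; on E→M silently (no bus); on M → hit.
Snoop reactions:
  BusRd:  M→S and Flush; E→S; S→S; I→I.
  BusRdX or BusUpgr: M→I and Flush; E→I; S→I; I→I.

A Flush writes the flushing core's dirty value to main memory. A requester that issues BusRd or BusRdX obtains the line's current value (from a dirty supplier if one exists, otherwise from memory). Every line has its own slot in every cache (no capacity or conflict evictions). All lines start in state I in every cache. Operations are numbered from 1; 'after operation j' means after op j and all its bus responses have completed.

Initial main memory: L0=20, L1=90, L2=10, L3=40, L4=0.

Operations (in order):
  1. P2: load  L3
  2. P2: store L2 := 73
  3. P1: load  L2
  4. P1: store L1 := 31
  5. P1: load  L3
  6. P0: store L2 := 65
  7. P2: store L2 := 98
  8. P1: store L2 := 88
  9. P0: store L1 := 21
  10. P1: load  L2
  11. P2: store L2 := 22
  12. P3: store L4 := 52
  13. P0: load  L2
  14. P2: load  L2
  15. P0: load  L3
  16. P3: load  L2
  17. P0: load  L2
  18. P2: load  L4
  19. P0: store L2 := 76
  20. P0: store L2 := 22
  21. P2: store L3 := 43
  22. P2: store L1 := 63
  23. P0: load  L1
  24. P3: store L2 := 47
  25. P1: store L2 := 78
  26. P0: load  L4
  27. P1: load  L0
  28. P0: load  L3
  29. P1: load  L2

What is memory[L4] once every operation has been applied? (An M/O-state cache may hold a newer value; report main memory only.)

memory[L4] = 52

  op1 P2: load  L3 → I/I/E/I on L3; bus BusRd; mem=40
  op2 P2: store L2 := 73 → I/I/M/I on L2; bus BusRdX; mem=10
  op3 P1: load  L2 → I/S/S/I on L2; bus BusRd Flush; mem=73
  op4 P1: store L1 := 31 → I/M/I/I on L1; bus BusRdX; mem=90
  op5 P1: load  L3 → I/S/S/I on L3; bus BusRd; mem=40
  op6 P0: store L2 := 65 → M/I/I/I on L2; bus BusRdX; mem=73
  op7 P2: store L2 := 98 → I/I/M/I on L2; bus BusRdX Flush; mem=65
  op8 P1: store L2 := 88 → I/M/I/I on L2; bus BusRdX Flush; mem=98
  op9 P0: store L1 := 21 → M/I/I/I on L1; bus BusRdX Flush; mem=31
  op10 P1: load  L2 → I/M/I/I on L2; bus (none); mem=98
  op11 P2: store L2 := 22 → I/I/M/I on L2; bus BusRdX Flush; mem=88
  op12 P3: store L4 := 52 → I/I/I/M on L4; bus BusRdX; mem=0
  op13 P0: load  L2 → S/I/S/I on L2; bus BusRd Flush; mem=22
  op14 P2: load  L2 → S/I/S/I on L2; bus (none); mem=22
  op15 P0: load  L3 → S/S/S/I on L3; bus BusRd; mem=40
  op16 P3: load  L2 → S/I/S/S on L2; bus BusRd; mem=22
  op17 P0: load  L2 → S/I/S/S on L2; bus (none); mem=22
  op18 P2: load  L4 → I/I/S/S on L4; bus BusRd Flush; mem=52
  op19 P0: store L2 := 76 → M/I/I/I on L2; bus BusUpgr; mem=22
  op20 P0: store L2 := 22 → M/I/I/I on L2; bus (none); mem=22
  op21 P2: store L3 := 43 → I/I/M/I on L3; bus BusUpgr; mem=40
  op22 P2: store L1 := 63 → I/I/M/I on L1; bus BusRdX Flush; mem=21
  op23 P0: load  L1 → S/I/S/I on L1; bus BusRd Flush; mem=63
  op24 P3: store L2 := 47 → I/I/I/M on L2; bus BusRdX Flush; mem=22
  op25 P1: store L2 := 78 → I/M/I/I on L2; bus BusRdX Flush; mem=47
  op26 P0: load  L4 → S/I/S/S on L4; bus BusRd; mem=52
  op27 P1: load  L0 → I/E/I/I on L0; bus BusRd; mem=20
  op28 P0: load  L3 → S/I/S/I on L3; bus BusRd Flush; mem=43
  op29 P1: load  L2 → I/M/I/I on L2; bus (none); mem=47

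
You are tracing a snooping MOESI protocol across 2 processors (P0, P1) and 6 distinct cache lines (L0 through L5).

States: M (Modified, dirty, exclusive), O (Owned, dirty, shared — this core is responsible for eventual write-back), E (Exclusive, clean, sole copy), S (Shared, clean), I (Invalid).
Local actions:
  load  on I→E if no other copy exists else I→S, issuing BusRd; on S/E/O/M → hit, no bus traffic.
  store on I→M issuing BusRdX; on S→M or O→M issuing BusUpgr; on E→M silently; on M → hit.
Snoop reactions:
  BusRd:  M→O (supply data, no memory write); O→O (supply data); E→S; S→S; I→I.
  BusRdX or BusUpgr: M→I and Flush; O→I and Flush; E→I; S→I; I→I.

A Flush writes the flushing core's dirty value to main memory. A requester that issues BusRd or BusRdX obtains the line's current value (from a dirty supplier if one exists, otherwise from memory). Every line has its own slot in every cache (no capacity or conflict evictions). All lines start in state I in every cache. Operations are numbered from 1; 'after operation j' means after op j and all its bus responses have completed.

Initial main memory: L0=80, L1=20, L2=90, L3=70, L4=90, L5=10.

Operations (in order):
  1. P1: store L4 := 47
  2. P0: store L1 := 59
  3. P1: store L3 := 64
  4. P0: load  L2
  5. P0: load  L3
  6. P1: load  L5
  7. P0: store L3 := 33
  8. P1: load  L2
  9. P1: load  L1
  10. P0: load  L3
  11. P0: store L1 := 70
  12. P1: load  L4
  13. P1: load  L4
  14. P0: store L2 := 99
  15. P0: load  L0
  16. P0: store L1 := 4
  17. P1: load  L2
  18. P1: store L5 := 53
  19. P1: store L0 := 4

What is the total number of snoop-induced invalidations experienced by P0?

[1] P1: store L4 := 47 | P0:I, P1:M(47) | bus: BusRdX
[2] P0: store L1 := 59 | P0:M(59), P1:I | bus: BusRdX
[3] P1: store L3 := 64 | P0:I, P1:M(64) | bus: BusRdX
[4] P0: load  L2 | P0:E(90), P1:I | bus: BusRd
[5] P0: load  L3 | P0:S(64), P1:O(64) | bus: BusRd
[6] P1: load  L5 | P0:I, P1:E(10) | bus: BusRd
[7] P0: store L3 := 33 | P0:M(33), P1:I | bus: BusUpgr,Flush
[8] P1: load  L2 | P0:S(90), P1:S(90) | bus: BusRd
[9] P1: load  L1 | P0:O(59), P1:S(59) | bus: BusRd
[10] P0: load  L3 | P0:M(33), P1:I | bus: none
[11] P0: store L1 := 70 | P0:M(70), P1:I | bus: BusUpgr
[12] P1: load  L4 | P0:I, P1:M(47) | bus: none
[13] P1: load  L4 | P0:I, P1:M(47) | bus: none
[14] P0: store L2 := 99 | P0:M(99), P1:I | bus: BusUpgr
[15] P0: load  L0 | P0:E(80), P1:I | bus: BusRd
[16] P0: store L1 := 4 | P0:M(4), P1:I | bus: none
[17] P1: load  L2 | P0:O(99), P1:S(99) | bus: BusRd
[18] P1: store L5 := 53 | P0:I, P1:M(53) | bus: none
[19] P1: store L0 := 4 | P0:I, P1:M(4) | bus: BusRdX

invalidations = 1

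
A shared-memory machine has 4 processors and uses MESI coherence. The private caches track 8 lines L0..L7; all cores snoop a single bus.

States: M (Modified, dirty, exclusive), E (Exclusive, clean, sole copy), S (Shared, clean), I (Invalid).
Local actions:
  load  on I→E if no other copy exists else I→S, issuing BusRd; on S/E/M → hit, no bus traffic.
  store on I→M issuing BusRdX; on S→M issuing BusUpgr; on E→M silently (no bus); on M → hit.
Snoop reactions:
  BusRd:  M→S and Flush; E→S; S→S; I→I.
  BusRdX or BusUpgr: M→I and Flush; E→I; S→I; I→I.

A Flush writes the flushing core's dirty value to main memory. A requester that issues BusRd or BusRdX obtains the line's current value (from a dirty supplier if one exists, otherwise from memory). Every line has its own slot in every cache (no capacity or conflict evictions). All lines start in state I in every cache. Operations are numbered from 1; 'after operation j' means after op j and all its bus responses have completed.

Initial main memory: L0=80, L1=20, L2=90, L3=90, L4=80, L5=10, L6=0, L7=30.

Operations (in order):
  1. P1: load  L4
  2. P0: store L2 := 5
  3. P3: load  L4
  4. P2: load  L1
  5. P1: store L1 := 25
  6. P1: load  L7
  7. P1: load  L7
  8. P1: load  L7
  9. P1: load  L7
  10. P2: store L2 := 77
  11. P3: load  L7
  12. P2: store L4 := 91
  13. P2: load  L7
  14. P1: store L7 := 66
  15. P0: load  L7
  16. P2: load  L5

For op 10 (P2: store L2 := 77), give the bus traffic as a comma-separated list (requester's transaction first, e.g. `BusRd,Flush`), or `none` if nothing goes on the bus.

[1] P1: load  L4 | P0:I, P1:E(80), P2:I, P3:I | bus: BusRd
[2] P0: store L2 := 5 | P0:M(5), P1:I, P2:I, P3:I | bus: BusRdX
[3] P3: load  L4 | P0:I, P1:S(80), P2:I, P3:S(80) | bus: BusRd
[4] P2: load  L1 | P0:I, P1:I, P2:E(20), P3:I | bus: BusRd
[5] P1: store L1 := 25 | P0:I, P1:M(25), P2:I, P3:I | bus: BusRdX
[6] P1: load  L7 | P0:I, P1:E(30), P2:I, P3:I | bus: BusRd
[7] P1: load  L7 | P0:I, P1:E(30), P2:I, P3:I | bus: none
[8] P1: load  L7 | P0:I, P1:E(30), P2:I, P3:I | bus: none
[9] P1: load  L7 | P0:I, P1:E(30), P2:I, P3:I | bus: none
[10] P2: store L2 := 77 | P0:I, P1:I, P2:M(77), P3:I | bus: BusRdX,Flush
[11] P3: load  L7 | P0:I, P1:S(30), P2:I, P3:S(30) | bus: BusRd
[12] P2: store L4 := 91 | P0:I, P1:I, P2:M(91), P3:I | bus: BusRdX
[13] P2: load  L7 | P0:I, P1:S(30), P2:S(30), P3:S(30) | bus: BusRd
[14] P1: store L7 := 66 | P0:I, P1:M(66), P2:I, P3:I | bus: BusUpgr
[15] P0: load  L7 | P0:S(66), P1:S(66), P2:I, P3:I | bus: BusRd,Flush
[16] P2: load  L5 | P0:I, P1:I, P2:E(10), P3:I | bus: BusRd

bus = BusRdX,Flush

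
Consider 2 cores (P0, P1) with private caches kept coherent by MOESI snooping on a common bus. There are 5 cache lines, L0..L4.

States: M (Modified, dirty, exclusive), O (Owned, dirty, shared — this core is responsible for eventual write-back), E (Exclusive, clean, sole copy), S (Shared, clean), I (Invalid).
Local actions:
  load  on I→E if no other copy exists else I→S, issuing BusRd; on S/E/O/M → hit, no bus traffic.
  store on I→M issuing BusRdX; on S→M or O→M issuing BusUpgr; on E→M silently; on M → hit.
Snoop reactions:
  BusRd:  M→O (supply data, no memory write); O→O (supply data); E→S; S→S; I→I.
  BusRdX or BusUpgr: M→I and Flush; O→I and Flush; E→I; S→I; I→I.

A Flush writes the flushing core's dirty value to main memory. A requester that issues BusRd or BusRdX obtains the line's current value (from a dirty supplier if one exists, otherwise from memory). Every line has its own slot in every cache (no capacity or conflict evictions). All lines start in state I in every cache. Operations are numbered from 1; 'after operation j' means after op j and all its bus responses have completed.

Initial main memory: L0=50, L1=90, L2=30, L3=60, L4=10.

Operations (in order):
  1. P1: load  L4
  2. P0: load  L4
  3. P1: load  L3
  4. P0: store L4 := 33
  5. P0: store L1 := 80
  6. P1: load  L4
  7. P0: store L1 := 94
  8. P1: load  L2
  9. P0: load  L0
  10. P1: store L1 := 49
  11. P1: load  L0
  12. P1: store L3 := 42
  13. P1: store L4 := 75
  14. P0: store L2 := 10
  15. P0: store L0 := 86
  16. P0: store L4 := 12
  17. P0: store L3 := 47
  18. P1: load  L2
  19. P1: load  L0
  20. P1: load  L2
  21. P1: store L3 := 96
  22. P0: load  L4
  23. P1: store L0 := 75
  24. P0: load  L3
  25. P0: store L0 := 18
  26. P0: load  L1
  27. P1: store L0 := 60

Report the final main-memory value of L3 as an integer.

step 1: P1: load  L4  ⟶  IE  (L4)  txn=BusRd  M[L4]=10
step 2: P0: load  L4  ⟶  SS  (L4)  txn=BusRd  M[L4]=10
step 3: P1: load  L3  ⟶  IE  (L3)  txn=BusRd  M[L3]=60
step 4: P0: store L4 := 33  ⟶  MI  (L4)  txn=BusUpgr  M[L4]=10
step 5: P0: store L1 := 80  ⟶  MI  (L1)  txn=BusRdX  M[L1]=90
step 6: P1: load  L4  ⟶  OS  (L4)  txn=BusRd  M[L4]=10
step 7: P0: store L1 := 94  ⟶  MI  (L1)  txn=∅  M[L1]=90
step 8: P1: load  L2  ⟶  IE  (L2)  txn=BusRd  M[L2]=30
step 9: P0: load  L0  ⟶  EI  (L0)  txn=BusRd  M[L0]=50
step 10: P1: store L1 := 49  ⟶  IM  (L1)  txn=BusRdX+Flush  M[L1]=94
step 11: P1: load  L0  ⟶  SS  (L0)  txn=BusRd  M[L0]=50
step 12: P1: store L3 := 42  ⟶  IM  (L3)  txn=∅  M[L3]=60
step 13: P1: store L4 := 75  ⟶  IM  (L4)  txn=BusUpgr+Flush  M[L4]=33
step 14: P0: store L2 := 10  ⟶  MI  (L2)  txn=BusRdX  M[L2]=30
step 15: P0: store L0 := 86  ⟶  MI  (L0)  txn=BusUpgr  M[L0]=50
step 16: P0: store L4 := 12  ⟶  MI  (L4)  txn=BusRdX+Flush  M[L4]=75
step 17: P0: store L3 := 47  ⟶  MI  (L3)  txn=BusRdX+Flush  M[L3]=42
step 18: P1: load  L2  ⟶  OS  (L2)  txn=BusRd  M[L2]=30
step 19: P1: load  L0  ⟶  OS  (L0)  txn=BusRd  M[L0]=50
step 20: P1: load  L2  ⟶  OS  (L2)  txn=∅  M[L2]=30
step 21: P1: store L3 := 96  ⟶  IM  (L3)  txn=BusRdX+Flush  M[L3]=47
step 22: P0: load  L4  ⟶  MI  (L4)  txn=∅  M[L4]=75
step 23: P1: store L0 := 75  ⟶  IM  (L0)  txn=BusUpgr+Flush  M[L0]=86
step 24: P0: load  L3  ⟶  SO  (L3)  txn=BusRd  M[L3]=47
step 25: P0: store L0 := 18  ⟶  MI  (L0)  txn=BusRdX+Flush  M[L0]=75
step 26: P0: load  L1  ⟶  SO  (L1)  txn=BusRd  M[L1]=94
step 27: P1: store L0 := 60  ⟶  IM  (L0)  txn=BusRdX+Flush  M[L0]=18

memory[L3] = 47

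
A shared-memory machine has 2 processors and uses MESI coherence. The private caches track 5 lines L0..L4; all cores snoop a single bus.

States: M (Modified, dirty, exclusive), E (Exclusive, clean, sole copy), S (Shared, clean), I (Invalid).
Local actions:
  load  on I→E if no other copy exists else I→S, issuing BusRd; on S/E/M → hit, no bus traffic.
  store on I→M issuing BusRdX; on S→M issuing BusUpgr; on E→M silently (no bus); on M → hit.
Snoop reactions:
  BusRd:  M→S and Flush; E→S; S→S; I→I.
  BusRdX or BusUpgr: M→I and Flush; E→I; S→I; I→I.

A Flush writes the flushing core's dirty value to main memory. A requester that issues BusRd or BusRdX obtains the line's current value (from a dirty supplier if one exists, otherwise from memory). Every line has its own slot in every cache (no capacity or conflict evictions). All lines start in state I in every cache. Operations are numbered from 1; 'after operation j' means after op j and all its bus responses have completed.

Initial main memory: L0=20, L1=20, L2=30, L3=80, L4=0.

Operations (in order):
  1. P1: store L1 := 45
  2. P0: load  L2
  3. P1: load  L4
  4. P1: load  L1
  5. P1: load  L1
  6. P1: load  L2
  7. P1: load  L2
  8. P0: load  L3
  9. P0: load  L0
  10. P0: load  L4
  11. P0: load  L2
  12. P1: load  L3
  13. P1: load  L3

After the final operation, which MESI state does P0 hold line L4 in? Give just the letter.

state = S

1. P1: store L1 := 45  bus=[BusRdX]  L1: P0=I P1=M  mem[L1]=20
2. P0: load  L2  bus=[BusRd]  L2: P0=E P1=I  mem[L2]=30
3. P1: load  L4  bus=[BusRd]  L4: P0=I P1=E  mem[L4]=0
4. P1: load  L1  bus=[-]  L1: P0=I P1=M  mem[L1]=20
5. P1: load  L1  bus=[-]  L1: P0=I P1=M  mem[L1]=20
6. P1: load  L2  bus=[BusRd]  L2: P0=S P1=S  mem[L2]=30
7. P1: load  L2  bus=[-]  L2: P0=S P1=S  mem[L2]=30
8. P0: load  L3  bus=[BusRd]  L3: P0=E P1=I  mem[L3]=80
9. P0: load  L0  bus=[BusRd]  L0: P0=E P1=I  mem[L0]=20
10. P0: load  L4  bus=[BusRd]  L4: P0=S P1=S  mem[L4]=0
11. P0: load  L2  bus=[-]  L2: P0=S P1=S  mem[L2]=30
12. P1: load  L3  bus=[BusRd]  L3: P0=S P1=S  mem[L3]=80
13. P1: load  L3  bus=[-]  L3: P0=S P1=S  mem[L3]=80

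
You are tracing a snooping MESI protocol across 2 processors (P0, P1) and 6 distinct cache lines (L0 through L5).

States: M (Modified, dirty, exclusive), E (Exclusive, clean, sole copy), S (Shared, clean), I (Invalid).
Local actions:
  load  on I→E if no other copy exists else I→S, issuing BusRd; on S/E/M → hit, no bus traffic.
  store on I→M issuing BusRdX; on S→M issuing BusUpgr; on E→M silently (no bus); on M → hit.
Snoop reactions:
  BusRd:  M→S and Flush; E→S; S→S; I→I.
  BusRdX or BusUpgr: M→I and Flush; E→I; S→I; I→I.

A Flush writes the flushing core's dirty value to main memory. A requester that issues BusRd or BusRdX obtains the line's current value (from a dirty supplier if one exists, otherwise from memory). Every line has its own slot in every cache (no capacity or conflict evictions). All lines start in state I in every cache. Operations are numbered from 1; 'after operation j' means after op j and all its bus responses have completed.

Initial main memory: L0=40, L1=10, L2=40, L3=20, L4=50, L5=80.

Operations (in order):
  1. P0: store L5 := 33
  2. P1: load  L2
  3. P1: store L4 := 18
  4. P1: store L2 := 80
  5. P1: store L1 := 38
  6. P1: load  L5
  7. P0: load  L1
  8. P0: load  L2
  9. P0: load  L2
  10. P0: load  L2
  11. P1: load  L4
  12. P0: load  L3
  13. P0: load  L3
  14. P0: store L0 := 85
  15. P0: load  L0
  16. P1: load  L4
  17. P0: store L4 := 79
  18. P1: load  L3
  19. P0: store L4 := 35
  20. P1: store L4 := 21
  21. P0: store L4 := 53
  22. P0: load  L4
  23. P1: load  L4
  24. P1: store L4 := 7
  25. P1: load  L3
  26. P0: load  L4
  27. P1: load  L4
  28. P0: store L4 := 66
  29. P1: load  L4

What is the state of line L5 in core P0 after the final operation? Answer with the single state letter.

state = S

  op1 P0: store L5 := 33 → M/I on L5; bus BusRdX; mem=80
  op2 P1: load  L2 → I/E on L2; bus BusRd; mem=40
  op3 P1: store L4 := 18 → I/M on L4; bus BusRdX; mem=50
  op4 P1: store L2 := 80 → I/M on L2; bus (none); mem=40
  op5 P1: store L1 := 38 → I/M on L1; bus BusRdX; mem=10
  op6 P1: load  L5 → S/S on L5; bus BusRd Flush; mem=33
  op7 P0: load  L1 → S/S on L1; bus BusRd Flush; mem=38
  op8 P0: load  L2 → S/S on L2; bus BusRd Flush; mem=80
  op9 P0: load  L2 → S/S on L2; bus (none); mem=80
  op10 P0: load  L2 → S/S on L2; bus (none); mem=80
  op11 P1: load  L4 → I/M on L4; bus (none); mem=50
  op12 P0: load  L3 → E/I on L3; bus BusRd; mem=20
  op13 P0: load  L3 → E/I on L3; bus (none); mem=20
  op14 P0: store L0 := 85 → M/I on L0; bus BusRdX; mem=40
  op15 P0: load  L0 → M/I on L0; bus (none); mem=40
  op16 P1: load  L4 → I/M on L4; bus (none); mem=50
  op17 P0: store L4 := 79 → M/I on L4; bus BusRdX Flush; mem=18
  op18 P1: load  L3 → S/S on L3; bus BusRd; mem=20
  op19 P0: store L4 := 35 → M/I on L4; bus (none); mem=18
  op20 P1: store L4 := 21 → I/M on L4; bus BusRdX Flush; mem=35
  op21 P0: store L4 := 53 → M/I on L4; bus BusRdX Flush; mem=21
  op22 P0: load  L4 → M/I on L4; bus (none); mem=21
  op23 P1: load  L4 → S/S on L4; bus BusRd Flush; mem=53
  op24 P1: store L4 := 7 → I/M on L4; bus BusUpgr; mem=53
  op25 P1: load  L3 → S/S on L3; bus (none); mem=20
  op26 P0: load  L4 → S/S on L4; bus BusRd Flush; mem=7
  op27 P1: load  L4 → S/S on L4; bus (none); mem=7
  op28 P0: store L4 := 66 → M/I on L4; bus BusUpgr; mem=7
  op29 P1: load  L4 → S/S on L4; bus BusRd Flush; mem=66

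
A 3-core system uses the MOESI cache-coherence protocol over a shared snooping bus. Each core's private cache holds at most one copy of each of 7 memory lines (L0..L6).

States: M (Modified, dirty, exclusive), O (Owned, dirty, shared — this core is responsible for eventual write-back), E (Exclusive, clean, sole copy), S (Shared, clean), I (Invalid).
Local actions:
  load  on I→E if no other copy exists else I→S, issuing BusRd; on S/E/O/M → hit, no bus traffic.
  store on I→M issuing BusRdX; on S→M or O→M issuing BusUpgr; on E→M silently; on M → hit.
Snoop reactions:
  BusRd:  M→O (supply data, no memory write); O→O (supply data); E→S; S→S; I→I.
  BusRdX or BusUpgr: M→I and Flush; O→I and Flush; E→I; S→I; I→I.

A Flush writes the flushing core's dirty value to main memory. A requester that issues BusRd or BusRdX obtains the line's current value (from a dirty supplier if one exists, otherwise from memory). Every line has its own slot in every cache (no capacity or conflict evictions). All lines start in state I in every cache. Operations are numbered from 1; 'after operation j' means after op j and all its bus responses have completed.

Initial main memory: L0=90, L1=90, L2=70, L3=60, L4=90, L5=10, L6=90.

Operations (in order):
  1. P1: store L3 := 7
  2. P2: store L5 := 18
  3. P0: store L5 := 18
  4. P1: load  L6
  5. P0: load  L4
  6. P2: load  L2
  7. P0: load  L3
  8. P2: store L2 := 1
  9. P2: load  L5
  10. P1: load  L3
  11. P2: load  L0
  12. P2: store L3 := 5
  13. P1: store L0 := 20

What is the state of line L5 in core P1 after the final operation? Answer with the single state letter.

step 1: P1: store L3 := 7  ⟶  IMI  (L3)  txn=BusRdX  M[L3]=60
step 2: P2: store L5 := 18  ⟶  IIM  (L5)  txn=BusRdX  M[L5]=10
step 3: P0: store L5 := 18  ⟶  MII  (L5)  txn=BusRdX+Flush  M[L5]=18
step 4: P1: load  L6  ⟶  IEI  (L6)  txn=BusRd  M[L6]=90
step 5: P0: load  L4  ⟶  EII  (L4)  txn=BusRd  M[L4]=90
step 6: P2: load  L2  ⟶  IIE  (L2)  txn=BusRd  M[L2]=70
step 7: P0: load  L3  ⟶  SOI  (L3)  txn=BusRd  M[L3]=60
step 8: P2: store L2 := 1  ⟶  IIM  (L2)  txn=∅  M[L2]=70
step 9: P2: load  L5  ⟶  OIS  (L5)  txn=BusRd  M[L5]=18
step 10: P1: load  L3  ⟶  SOI  (L3)  txn=∅  M[L3]=60
step 11: P2: load  L0  ⟶  IIE  (L0)  txn=BusRd  M[L0]=90
step 12: P2: store L3 := 5  ⟶  IIM  (L3)  txn=BusRdX+Flush  M[L3]=7
step 13: P1: store L0 := 20  ⟶  IMI  (L0)  txn=BusRdX  M[L0]=90

state = I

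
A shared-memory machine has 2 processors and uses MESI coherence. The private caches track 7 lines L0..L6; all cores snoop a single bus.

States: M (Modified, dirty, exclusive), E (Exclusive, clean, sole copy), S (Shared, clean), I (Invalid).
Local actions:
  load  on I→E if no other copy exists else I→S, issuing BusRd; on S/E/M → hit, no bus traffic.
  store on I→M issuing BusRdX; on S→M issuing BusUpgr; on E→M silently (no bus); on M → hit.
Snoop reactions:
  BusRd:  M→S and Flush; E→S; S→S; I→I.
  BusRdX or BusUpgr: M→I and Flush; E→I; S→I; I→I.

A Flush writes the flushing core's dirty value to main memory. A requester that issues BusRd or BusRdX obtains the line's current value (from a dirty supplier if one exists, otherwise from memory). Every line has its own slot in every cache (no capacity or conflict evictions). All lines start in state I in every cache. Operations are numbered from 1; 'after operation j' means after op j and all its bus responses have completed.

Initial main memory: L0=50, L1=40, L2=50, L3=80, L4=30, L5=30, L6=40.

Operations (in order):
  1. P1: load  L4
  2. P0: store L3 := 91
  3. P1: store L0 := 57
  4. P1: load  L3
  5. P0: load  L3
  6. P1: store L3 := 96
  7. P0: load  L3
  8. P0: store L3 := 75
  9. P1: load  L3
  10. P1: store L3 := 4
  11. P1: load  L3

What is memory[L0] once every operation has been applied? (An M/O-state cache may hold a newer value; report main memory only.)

memory[L0] = 50

1. P1: load  L4  bus=[BusRd]  L4: P0=I P1=E  mem[L4]=30
2. P0: store L3 := 91  bus=[BusRdX]  L3: P0=M P1=I  mem[L3]=80
3. P1: store L0 := 57  bus=[BusRdX]  L0: P0=I P1=M  mem[L0]=50
4. P1: load  L3  bus=[BusRd,Flush]  L3: P0=S P1=S  mem[L3]=91
5. P0: load  L3  bus=[-]  L3: P0=S P1=S  mem[L3]=91
6. P1: store L3 := 96  bus=[BusUpgr]  L3: P0=I P1=M  mem[L3]=91
7. P0: load  L3  bus=[BusRd,Flush]  L3: P0=S P1=S  mem[L3]=96
8. P0: store L3 := 75  bus=[BusUpgr]  L3: P0=M P1=I  mem[L3]=96
9. P1: load  L3  bus=[BusRd,Flush]  L3: P0=S P1=S  mem[L3]=75
10. P1: store L3 := 4  bus=[BusUpgr]  L3: P0=I P1=M  mem[L3]=75
11. P1: load  L3  bus=[-]  L3: P0=I P1=M  mem[L3]=75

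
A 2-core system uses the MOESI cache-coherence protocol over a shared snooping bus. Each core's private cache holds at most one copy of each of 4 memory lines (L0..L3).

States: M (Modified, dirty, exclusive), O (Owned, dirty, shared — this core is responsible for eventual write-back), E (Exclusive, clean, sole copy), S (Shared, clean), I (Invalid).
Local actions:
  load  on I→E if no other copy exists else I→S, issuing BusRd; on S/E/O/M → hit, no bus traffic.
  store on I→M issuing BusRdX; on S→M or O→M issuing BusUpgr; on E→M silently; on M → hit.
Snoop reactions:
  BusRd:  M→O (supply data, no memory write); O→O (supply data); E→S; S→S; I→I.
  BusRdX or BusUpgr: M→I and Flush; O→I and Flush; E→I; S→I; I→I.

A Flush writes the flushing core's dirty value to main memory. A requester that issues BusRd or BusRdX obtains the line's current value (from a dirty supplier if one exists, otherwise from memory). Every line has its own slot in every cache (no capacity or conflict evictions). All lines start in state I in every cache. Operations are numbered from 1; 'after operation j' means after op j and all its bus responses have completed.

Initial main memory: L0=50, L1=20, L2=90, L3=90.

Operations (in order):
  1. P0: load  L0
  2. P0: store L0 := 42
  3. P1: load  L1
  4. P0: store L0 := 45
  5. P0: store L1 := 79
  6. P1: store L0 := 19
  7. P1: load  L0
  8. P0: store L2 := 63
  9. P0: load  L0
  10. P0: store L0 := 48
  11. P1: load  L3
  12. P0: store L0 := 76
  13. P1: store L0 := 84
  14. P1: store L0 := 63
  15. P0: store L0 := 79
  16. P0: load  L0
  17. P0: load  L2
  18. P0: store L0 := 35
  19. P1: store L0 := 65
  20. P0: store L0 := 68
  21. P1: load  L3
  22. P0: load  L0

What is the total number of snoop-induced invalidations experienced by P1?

  op1 P0: load  L0 → E/I on L0; bus BusRd; mem=50
  op2 P0: store L0 := 42 → M/I on L0; bus (none); mem=50
  op3 P1: load  L1 → I/E on L1; bus BusRd; mem=20
  op4 P0: store L0 := 45 → M/I on L0; bus (none); mem=50
  op5 P0: store L1 := 79 → M/I on L1; bus BusRdX; mem=20
  op6 P1: store L0 := 19 → I/M on L0; bus BusRdX Flush; mem=45
  op7 P1: load  L0 → I/M on L0; bus (none); mem=45
  op8 P0: store L2 := 63 → M/I on L2; bus BusRdX; mem=90
  op9 P0: load  L0 → S/O on L0; bus BusRd; mem=45
  op10 P0: store L0 := 48 → M/I on L0; bus BusUpgr Flush; mem=19
  op11 P1: load  L3 → I/E on L3; bus BusRd; mem=90
  op12 P0: store L0 := 76 → M/I on L0; bus (none); mem=19
  op13 P1: store L0 := 84 → I/M on L0; bus BusRdX Flush; mem=76
  op14 P1: store L0 := 63 → I/M on L0; bus (none); mem=76
  op15 P0: store L0 := 79 → M/I on L0; bus BusRdX Flush; mem=63
  op16 P0: load  L0 → M/I on L0; bus (none); mem=63
  op17 P0: load  L2 → M/I on L2; bus (none); mem=90
  op18 P0: store L0 := 35 → M/I on L0; bus (none); mem=63
  op19 P1: store L0 := 65 → I/M on L0; bus BusRdX Flush; mem=35
  op20 P0: store L0 := 68 → M/I on L0; bus BusRdX Flush; mem=65
  op21 P1: load  L3 → I/E on L3; bus (none); mem=90
  op22 P0: load  L0 → M/I on L0; bus (none); mem=65

invalidations = 4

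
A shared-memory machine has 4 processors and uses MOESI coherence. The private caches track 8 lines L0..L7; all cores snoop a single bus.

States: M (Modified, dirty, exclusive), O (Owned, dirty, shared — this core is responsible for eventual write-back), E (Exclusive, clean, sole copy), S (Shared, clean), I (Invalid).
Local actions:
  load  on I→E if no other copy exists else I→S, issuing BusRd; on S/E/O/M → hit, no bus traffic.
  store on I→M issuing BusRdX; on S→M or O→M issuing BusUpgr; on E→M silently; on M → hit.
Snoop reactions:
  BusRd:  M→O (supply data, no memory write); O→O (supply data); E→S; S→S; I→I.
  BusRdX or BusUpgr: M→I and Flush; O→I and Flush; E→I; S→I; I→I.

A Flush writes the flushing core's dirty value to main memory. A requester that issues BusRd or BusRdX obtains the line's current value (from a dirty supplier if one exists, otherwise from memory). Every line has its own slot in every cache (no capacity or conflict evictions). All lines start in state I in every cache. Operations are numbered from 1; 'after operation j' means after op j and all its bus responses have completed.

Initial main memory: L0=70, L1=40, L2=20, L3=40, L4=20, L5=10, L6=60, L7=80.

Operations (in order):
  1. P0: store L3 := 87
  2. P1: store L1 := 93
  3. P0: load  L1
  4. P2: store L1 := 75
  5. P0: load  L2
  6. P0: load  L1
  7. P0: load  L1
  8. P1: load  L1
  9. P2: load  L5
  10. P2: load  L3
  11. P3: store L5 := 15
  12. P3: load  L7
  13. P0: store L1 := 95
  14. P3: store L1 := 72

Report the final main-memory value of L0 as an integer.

memory[L0] = 70

1. P0: store L3 := 87  bus=[BusRdX]  L3: P0=M P1=I P2=I P3=I  mem[L3]=40
2. P1: store L1 := 93  bus=[BusRdX]  L1: P0=I P1=M P2=I P3=I  mem[L1]=40
3. P0: load  L1  bus=[BusRd]  L1: P0=S P1=O P2=I P3=I  mem[L1]=40
4. P2: store L1 := 75  bus=[BusRdX,Flush]  L1: P0=I P1=I P2=M P3=I  mem[L1]=93
5. P0: load  L2  bus=[BusRd]  L2: P0=E P1=I P2=I P3=I  mem[L2]=20
6. P0: load  L1  bus=[BusRd]  L1: P0=S P1=I P2=O P3=I  mem[L1]=93
7. P0: load  L1  bus=[-]  L1: P0=S P1=I P2=O P3=I  mem[L1]=93
8. P1: load  L1  bus=[BusRd]  L1: P0=S P1=S P2=O P3=I  mem[L1]=93
9. P2: load  L5  bus=[BusRd]  L5: P0=I P1=I P2=E P3=I  mem[L5]=10
10. P2: load  L3  bus=[BusRd]  L3: P0=O P1=I P2=S P3=I  mem[L3]=40
11. P3: store L5 := 15  bus=[BusRdX]  L5: P0=I P1=I P2=I P3=M  mem[L5]=10
12. P3: load  L7  bus=[BusRd]  L7: P0=I P1=I P2=I P3=E  mem[L7]=80
13. P0: store L1 := 95  bus=[BusUpgr,Flush]  L1: P0=M P1=I P2=I P3=I  mem[L1]=75
14. P3: store L1 := 72  bus=[BusRdX,Flush]  L1: P0=I P1=I P2=I P3=M  mem[L1]=95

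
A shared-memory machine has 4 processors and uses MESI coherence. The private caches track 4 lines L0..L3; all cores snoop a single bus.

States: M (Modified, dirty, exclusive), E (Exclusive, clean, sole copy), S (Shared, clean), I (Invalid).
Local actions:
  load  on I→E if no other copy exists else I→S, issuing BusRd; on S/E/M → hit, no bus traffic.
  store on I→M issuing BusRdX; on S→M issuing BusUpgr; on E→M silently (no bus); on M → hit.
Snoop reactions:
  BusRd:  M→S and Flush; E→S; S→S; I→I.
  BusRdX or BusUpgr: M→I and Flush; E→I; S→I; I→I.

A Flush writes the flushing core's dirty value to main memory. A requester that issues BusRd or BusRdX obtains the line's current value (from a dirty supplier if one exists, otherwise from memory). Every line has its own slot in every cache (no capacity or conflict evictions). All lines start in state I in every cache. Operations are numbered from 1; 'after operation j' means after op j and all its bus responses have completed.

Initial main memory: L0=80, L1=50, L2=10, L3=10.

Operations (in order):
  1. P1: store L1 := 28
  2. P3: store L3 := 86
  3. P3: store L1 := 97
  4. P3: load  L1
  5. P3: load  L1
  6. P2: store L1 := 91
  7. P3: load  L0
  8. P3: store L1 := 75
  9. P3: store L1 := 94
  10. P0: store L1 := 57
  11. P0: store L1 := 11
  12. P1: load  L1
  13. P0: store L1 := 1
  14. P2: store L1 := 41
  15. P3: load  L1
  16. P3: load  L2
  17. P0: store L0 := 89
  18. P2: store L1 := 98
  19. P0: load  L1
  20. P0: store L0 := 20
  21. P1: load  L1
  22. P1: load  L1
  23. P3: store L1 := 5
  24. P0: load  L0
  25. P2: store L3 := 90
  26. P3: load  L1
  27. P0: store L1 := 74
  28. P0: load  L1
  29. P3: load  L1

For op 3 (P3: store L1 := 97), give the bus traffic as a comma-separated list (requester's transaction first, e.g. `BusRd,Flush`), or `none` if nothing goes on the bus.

step 1: P1: store L1 := 28  ⟶  IMII  (L1)  txn=BusRdX  M[L1]=50
step 2: P3: store L3 := 86  ⟶  IIIM  (L3)  txn=BusRdX  M[L3]=10
step 3: P3: store L1 := 97  ⟶  IIIM  (L1)  txn=BusRdX+Flush  M[L1]=28
step 4: P3: load  L1  ⟶  IIIM  (L1)  txn=∅  M[L1]=28
step 5: P3: load  L1  ⟶  IIIM  (L1)  txn=∅  M[L1]=28
step 6: P2: store L1 := 91  ⟶  IIMI  (L1)  txn=BusRdX+Flush  M[L1]=97
step 7: P3: load  L0  ⟶  IIIE  (L0)  txn=BusRd  M[L0]=80
step 8: P3: store L1 := 75  ⟶  IIIM  (L1)  txn=BusRdX+Flush  M[L1]=91
step 9: P3: store L1 := 94  ⟶  IIIM  (L1)  txn=∅  M[L1]=91
step 10: P0: store L1 := 57  ⟶  MIII  (L1)  txn=BusRdX+Flush  M[L1]=94
step 11: P0: store L1 := 11  ⟶  MIII  (L1)  txn=∅  M[L1]=94
step 12: P1: load  L1  ⟶  SSII  (L1)  txn=BusRd+Flush  M[L1]=11
step 13: P0: store L1 := 1  ⟶  MIII  (L1)  txn=BusUpgr  M[L1]=11
step 14: P2: store L1 := 41  ⟶  IIMI  (L1)  txn=BusRdX+Flush  M[L1]=1
step 15: P3: load  L1  ⟶  IISS  (L1)  txn=BusRd+Flush  M[L1]=41
step 16: P3: load  L2  ⟶  IIIE  (L2)  txn=BusRd  M[L2]=10
step 17: P0: store L0 := 89  ⟶  MIII  (L0)  txn=BusRdX  M[L0]=80
step 18: P2: store L1 := 98  ⟶  IIMI  (L1)  txn=BusUpgr  M[L1]=41
step 19: P0: load  L1  ⟶  SISI  (L1)  txn=BusRd+Flush  M[L1]=98
step 20: P0: store L0 := 20  ⟶  MIII  (L0)  txn=∅  M[L0]=80
step 21: P1: load  L1  ⟶  SSSI  (L1)  txn=BusRd  M[L1]=98
step 22: P1: load  L1  ⟶  SSSI  (L1)  txn=∅  M[L1]=98
step 23: P3: store L1 := 5  ⟶  IIIM  (L1)  txn=BusRdX  M[L1]=98
step 24: P0: load  L0  ⟶  MIII  (L0)  txn=∅  M[L0]=80
step 25: P2: store L3 := 90  ⟶  IIMI  (L3)  txn=BusRdX+Flush  M[L3]=86
step 26: P3: load  L1  ⟶  IIIM  (L1)  txn=∅  M[L1]=98
step 27: P0: store L1 := 74  ⟶  MIII  (L1)  txn=BusRdX+Flush  M[L1]=5
step 28: P0: load  L1  ⟶  MIII  (L1)  txn=∅  M[L1]=5
step 29: P3: load  L1  ⟶  SIIS  (L1)  txn=BusRd+Flush  M[L1]=74

bus = BusRdX,Flush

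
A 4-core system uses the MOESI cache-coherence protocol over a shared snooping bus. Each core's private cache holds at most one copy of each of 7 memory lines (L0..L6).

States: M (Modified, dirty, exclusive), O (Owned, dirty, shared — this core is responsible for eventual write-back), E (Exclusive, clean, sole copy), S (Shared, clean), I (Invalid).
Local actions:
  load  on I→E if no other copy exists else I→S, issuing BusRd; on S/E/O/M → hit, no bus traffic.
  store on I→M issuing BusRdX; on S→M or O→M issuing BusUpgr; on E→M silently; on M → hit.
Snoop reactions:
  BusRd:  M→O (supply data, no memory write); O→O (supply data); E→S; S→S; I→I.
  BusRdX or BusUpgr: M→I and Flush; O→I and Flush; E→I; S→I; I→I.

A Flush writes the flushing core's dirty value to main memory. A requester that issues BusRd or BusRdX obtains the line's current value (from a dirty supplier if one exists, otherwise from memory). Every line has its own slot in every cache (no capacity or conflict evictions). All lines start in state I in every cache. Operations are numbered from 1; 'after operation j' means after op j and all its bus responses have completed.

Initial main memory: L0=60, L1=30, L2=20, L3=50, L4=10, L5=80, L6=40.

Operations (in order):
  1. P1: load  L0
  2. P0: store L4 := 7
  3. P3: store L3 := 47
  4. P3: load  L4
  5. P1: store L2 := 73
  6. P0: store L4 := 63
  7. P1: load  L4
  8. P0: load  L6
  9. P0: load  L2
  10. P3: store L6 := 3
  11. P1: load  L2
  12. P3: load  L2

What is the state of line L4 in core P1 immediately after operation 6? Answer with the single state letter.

state = I

[1] P1: load  L0 | P0:I, P1:E(60), P2:I, P3:I | bus: BusRd
[2] P0: store L4 := 7 | P0:M(7), P1:I, P2:I, P3:I | bus: BusRdX
[3] P3: store L3 := 47 | P0:I, P1:I, P2:I, P3:M(47) | bus: BusRdX
[4] P3: load  L4 | P0:O(7), P1:I, P2:I, P3:S(7) | bus: BusRd
[5] P1: store L2 := 73 | P0:I, P1:M(73), P2:I, P3:I | bus: BusRdX
[6] P0: store L4 := 63 | P0:M(63), P1:I, P2:I, P3:I | bus: BusUpgr
[7] P1: load  L4 | P0:O(63), P1:S(63), P2:I, P3:I | bus: BusRd
[8] P0: load  L6 | P0:E(40), P1:I, P2:I, P3:I | bus: BusRd
[9] P0: load  L2 | P0:S(73), P1:O(73), P2:I, P3:I | bus: BusRd
[10] P3: store L6 := 3 | P0:I, P1:I, P2:I, P3:M(3) | bus: BusRdX
[11] P1: load  L2 | P0:S(73), P1:O(73), P2:I, P3:I | bus: none
[12] P3: load  L2 | P0:S(73), P1:O(73), P2:I, P3:S(73) | bus: BusRd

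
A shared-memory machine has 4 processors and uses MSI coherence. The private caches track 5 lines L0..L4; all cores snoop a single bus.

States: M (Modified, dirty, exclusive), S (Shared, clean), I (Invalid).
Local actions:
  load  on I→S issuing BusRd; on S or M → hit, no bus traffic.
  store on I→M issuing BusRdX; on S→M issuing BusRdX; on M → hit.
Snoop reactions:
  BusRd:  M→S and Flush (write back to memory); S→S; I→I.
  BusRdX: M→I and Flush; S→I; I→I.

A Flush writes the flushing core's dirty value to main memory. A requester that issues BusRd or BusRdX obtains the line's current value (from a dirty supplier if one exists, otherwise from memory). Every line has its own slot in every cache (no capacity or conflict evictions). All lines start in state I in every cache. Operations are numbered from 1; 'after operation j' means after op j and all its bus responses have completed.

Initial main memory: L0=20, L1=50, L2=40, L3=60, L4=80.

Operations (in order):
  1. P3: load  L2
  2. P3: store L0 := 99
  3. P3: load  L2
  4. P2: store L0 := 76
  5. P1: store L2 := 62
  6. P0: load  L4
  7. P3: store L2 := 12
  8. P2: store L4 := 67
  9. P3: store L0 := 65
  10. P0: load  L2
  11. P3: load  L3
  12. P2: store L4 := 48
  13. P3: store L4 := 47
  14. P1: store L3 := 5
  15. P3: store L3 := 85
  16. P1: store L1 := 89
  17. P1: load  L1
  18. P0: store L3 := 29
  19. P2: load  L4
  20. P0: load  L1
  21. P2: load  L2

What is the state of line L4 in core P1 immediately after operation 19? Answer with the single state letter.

step 1: P3: load  L2  ⟶  IIIS  (L2)  txn=BusRd  M[L2]=40
step 2: P3: store L0 := 99  ⟶  IIIM  (L0)  txn=BusRdX  M[L0]=20
step 3: P3: load  L2  ⟶  IIIS  (L2)  txn=∅  M[L2]=40
step 4: P2: store L0 := 76  ⟶  IIMI  (L0)  txn=BusRdX+Flush  M[L0]=99
step 5: P1: store L2 := 62  ⟶  IMII  (L2)  txn=BusRdX  M[L2]=40
step 6: P0: load  L4  ⟶  SIII  (L4)  txn=BusRd  M[L4]=80
step 7: P3: store L2 := 12  ⟶  IIIM  (L2)  txn=BusRdX+Flush  M[L2]=62
step 8: P2: store L4 := 67  ⟶  IIMI  (L4)  txn=BusRdX  M[L4]=80
step 9: P3: store L0 := 65  ⟶  IIIM  (L0)  txn=BusRdX+Flush  M[L0]=76
step 10: P0: load  L2  ⟶  SIIS  (L2)  txn=BusRd+Flush  M[L2]=12
step 11: P3: load  L3  ⟶  IIIS  (L3)  txn=BusRd  M[L3]=60
step 12: P2: store L4 := 48  ⟶  IIMI  (L4)  txn=∅  M[L4]=80
step 13: P3: store L4 := 47  ⟶  IIIM  (L4)  txn=BusRdX+Flush  M[L4]=48
step 14: P1: store L3 := 5  ⟶  IMII  (L3)  txn=BusRdX  M[L3]=60
step 15: P3: store L3 := 85  ⟶  IIIM  (L3)  txn=BusRdX+Flush  M[L3]=5
step 16: P1: store L1 := 89  ⟶  IMII  (L1)  txn=BusRdX  M[L1]=50
step 17: P1: load  L1  ⟶  IMII  (L1)  txn=∅  M[L1]=50
step 18: P0: store L3 := 29  ⟶  MIII  (L3)  txn=BusRdX+Flush  M[L3]=85
step 19: P2: load  L4  ⟶  IISS  (L4)  txn=BusRd+Flush  M[L4]=47
step 20: P0: load  L1  ⟶  SSII  (L1)  txn=BusRd+Flush  M[L1]=89
step 21: P2: load  L2  ⟶  SISS  (L2)  txn=BusRd  M[L2]=12

state = I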